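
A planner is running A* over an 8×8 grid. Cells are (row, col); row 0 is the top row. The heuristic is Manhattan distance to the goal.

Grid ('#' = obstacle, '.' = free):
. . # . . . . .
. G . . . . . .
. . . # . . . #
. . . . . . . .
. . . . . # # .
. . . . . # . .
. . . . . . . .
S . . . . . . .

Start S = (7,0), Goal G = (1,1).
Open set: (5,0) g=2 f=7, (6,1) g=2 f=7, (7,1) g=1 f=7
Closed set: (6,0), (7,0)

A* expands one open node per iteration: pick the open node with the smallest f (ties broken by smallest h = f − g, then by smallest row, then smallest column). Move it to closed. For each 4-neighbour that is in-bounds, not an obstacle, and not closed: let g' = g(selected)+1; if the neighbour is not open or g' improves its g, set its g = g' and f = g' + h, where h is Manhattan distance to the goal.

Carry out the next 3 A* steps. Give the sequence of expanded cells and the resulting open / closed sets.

order=[(5,0) → (4,0) → (3,0)]; open=[(2,0) g=5 f=7, (3,1) g=5 f=7, (4,1) g=4 f=7, (5,1) g=3 f=7, (6,1) g=2 f=7, (7,1) g=1 f=7]; closed=[(3,0), (4,0), (5,0), (6,0), (7,0)]

step 1: expand (5,0) (f=7, h=5) → closed; open now [(4,0) g=3 f=7, (5,1) g=3 f=7, (6,1) g=2 f=7, (7,1) g=1 f=7]
step 2: expand (4,0) (f=7, h=4) → closed; open now [(3,0) g=4 f=7, (4,1) g=4 f=7, (5,1) g=3 f=7, (6,1) g=2 f=7, (7,1) g=1 f=7]
step 3: expand (3,0) (f=7, h=3) → closed; open now [(2,0) g=5 f=7, (3,1) g=5 f=7, (4,1) g=4 f=7, (5,1) g=3 f=7, (6,1) g=2 f=7, (7,1) g=1 f=7]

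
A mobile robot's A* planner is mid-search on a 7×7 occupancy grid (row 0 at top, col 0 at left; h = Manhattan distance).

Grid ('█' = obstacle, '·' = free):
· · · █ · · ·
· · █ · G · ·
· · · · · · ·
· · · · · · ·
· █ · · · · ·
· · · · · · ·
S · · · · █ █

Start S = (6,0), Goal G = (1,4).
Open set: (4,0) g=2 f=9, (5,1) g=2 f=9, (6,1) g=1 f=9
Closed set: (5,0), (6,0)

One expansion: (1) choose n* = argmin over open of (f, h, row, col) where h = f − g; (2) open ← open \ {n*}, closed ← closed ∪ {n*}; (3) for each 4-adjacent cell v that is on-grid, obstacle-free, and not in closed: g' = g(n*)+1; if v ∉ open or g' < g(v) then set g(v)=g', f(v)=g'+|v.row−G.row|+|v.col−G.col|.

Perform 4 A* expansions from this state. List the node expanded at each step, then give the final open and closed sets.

order=[(4,0) → (3,0) → (2,0) → (1,0)]; open=[(0,0) g=6 f=11, (1,1) g=6 f=9, (2,1) g=5 f=9, (3,1) g=4 f=9, (5,1) g=2 f=9, (6,1) g=1 f=9]; closed=[(1,0), (2,0), (3,0), (4,0), (5,0), (6,0)]

step 1: expand (4,0) (f=9, h=7) → closed; open now [(3,0) g=3 f=9, (5,1) g=2 f=9, (6,1) g=1 f=9]
step 2: expand (3,0) (f=9, h=6) → closed; open now [(2,0) g=4 f=9, (3,1) g=4 f=9, (5,1) g=2 f=9, (6,1) g=1 f=9]
step 3: expand (2,0) (f=9, h=5) → closed; open now [(1,0) g=5 f=9, (2,1) g=5 f=9, (3,1) g=4 f=9, (5,1) g=2 f=9, (6,1) g=1 f=9]
step 4: expand (1,0) (f=9, h=4) → closed; open now [(0,0) g=6 f=11, (1,1) g=6 f=9, (2,1) g=5 f=9, (3,1) g=4 f=9, (5,1) g=2 f=9, (6,1) g=1 f=9]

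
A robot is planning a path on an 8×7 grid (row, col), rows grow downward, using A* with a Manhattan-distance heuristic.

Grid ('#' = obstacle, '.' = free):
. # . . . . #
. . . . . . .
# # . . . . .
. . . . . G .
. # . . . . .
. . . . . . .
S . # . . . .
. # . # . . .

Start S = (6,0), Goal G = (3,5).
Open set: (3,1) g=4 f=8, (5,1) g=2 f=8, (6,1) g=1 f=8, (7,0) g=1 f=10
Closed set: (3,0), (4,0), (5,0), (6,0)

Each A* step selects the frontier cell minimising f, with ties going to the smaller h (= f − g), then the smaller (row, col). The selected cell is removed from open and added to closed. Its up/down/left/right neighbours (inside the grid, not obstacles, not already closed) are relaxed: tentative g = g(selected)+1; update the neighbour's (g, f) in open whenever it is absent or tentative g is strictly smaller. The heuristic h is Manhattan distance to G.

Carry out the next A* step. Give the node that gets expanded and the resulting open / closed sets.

step 1: expand (3,1) (f=8, h=4) → closed; open now [(3,2) g=5 f=8, (5,1) g=2 f=8, (6,1) g=1 f=8, (7,0) g=1 f=10]

expanded=(3,1); open=[(3,2) g=5 f=8, (5,1) g=2 f=8, (6,1) g=1 f=8, (7,0) g=1 f=10]; closed=[(3,0), (3,1), (4,0), (5,0), (6,0)]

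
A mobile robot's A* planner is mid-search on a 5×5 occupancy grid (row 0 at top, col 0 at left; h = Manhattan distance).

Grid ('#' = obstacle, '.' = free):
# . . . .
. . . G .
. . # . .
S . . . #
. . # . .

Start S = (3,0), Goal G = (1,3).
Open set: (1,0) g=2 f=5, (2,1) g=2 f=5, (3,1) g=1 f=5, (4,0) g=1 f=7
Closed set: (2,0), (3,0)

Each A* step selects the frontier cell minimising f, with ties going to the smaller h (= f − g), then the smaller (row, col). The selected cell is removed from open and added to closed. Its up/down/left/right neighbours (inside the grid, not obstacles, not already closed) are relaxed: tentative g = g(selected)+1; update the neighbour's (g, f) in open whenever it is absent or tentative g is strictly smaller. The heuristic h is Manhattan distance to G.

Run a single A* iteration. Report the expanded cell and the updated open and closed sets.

step 1: expand (1,0) (f=5, h=3) → closed; open now [(1,1) g=3 f=5, (2,1) g=2 f=5, (3,1) g=1 f=5, (4,0) g=1 f=7]

expanded=(1,0); open=[(1,1) g=3 f=5, (2,1) g=2 f=5, (3,1) g=1 f=5, (4,0) g=1 f=7]; closed=[(1,0), (2,0), (3,0)]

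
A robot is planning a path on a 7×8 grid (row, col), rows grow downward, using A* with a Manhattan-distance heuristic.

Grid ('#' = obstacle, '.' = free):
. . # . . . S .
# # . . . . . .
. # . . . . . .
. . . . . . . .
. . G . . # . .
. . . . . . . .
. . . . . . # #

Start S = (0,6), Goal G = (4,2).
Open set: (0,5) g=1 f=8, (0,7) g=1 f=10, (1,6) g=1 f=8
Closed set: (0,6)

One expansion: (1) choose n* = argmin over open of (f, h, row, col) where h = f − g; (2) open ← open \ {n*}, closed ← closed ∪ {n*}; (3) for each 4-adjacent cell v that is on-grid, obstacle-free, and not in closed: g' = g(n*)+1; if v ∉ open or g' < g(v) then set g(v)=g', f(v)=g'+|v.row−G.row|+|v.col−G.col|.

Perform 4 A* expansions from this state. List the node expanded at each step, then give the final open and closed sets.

order=[(0,5) → (0,4) → (0,3) → (1,3)]; open=[(0,7) g=1 f=10, (1,2) g=5 f=8, (1,4) g=3 f=8, (1,5) g=2 f=8, (1,6) g=1 f=8, (2,3) g=5 f=8]; closed=[(0,3), (0,4), (0,5), (0,6), (1,3)]

step 1: expand (0,5) (f=8, h=7) → closed; open now [(0,4) g=2 f=8, (0,7) g=1 f=10, (1,5) g=2 f=8, (1,6) g=1 f=8]
step 2: expand (0,4) (f=8, h=6) → closed; open now [(0,3) g=3 f=8, (0,7) g=1 f=10, (1,4) g=3 f=8, (1,5) g=2 f=8, (1,6) g=1 f=8]
step 3: expand (0,3) (f=8, h=5) → closed; open now [(0,7) g=1 f=10, (1,3) g=4 f=8, (1,4) g=3 f=8, (1,5) g=2 f=8, (1,6) g=1 f=8]
step 4: expand (1,3) (f=8, h=4) → closed; open now [(0,7) g=1 f=10, (1,2) g=5 f=8, (1,4) g=3 f=8, (1,5) g=2 f=8, (1,6) g=1 f=8, (2,3) g=5 f=8]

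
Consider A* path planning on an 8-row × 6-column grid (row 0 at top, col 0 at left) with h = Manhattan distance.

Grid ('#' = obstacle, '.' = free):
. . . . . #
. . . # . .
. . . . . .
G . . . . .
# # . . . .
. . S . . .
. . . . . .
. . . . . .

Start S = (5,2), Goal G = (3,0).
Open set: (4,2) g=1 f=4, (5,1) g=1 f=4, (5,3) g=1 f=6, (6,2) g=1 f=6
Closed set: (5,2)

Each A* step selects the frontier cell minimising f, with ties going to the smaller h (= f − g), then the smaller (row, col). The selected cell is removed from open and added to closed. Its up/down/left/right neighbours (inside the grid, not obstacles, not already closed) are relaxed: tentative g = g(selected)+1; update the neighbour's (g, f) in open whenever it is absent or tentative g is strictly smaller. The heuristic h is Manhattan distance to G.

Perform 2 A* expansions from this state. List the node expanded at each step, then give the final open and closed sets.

order=[(4,2) → (3,2)]; open=[(2,2) g=3 f=6, (3,1) g=3 f=4, (3,3) g=3 f=6, (4,3) g=2 f=6, (5,1) g=1 f=4, (5,3) g=1 f=6, (6,2) g=1 f=6]; closed=[(3,2), (4,2), (5,2)]

step 1: expand (4,2) (f=4, h=3) → closed; open now [(3,2) g=2 f=4, (4,3) g=2 f=6, (5,1) g=1 f=4, (5,3) g=1 f=6, (6,2) g=1 f=6]
step 2: expand (3,2) (f=4, h=2) → closed; open now [(2,2) g=3 f=6, (3,1) g=3 f=4, (3,3) g=3 f=6, (4,3) g=2 f=6, (5,1) g=1 f=4, (5,3) g=1 f=6, (6,2) g=1 f=6]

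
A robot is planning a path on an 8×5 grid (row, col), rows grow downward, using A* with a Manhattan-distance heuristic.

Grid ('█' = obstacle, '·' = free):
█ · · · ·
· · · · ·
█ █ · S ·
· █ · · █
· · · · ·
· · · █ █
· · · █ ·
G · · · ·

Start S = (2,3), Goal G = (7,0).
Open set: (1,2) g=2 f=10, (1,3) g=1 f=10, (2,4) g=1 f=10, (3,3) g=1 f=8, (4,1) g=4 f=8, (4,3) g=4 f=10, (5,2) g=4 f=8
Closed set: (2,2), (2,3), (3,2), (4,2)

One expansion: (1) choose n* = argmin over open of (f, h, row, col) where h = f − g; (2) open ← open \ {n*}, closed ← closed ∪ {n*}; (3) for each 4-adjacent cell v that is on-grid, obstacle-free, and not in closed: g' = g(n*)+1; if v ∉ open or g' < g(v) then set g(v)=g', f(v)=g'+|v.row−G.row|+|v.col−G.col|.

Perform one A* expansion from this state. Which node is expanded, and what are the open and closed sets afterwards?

step 1: expand (4,1) (f=8, h=4) → closed; open now [(1,2) g=2 f=10, (1,3) g=1 f=10, (2,4) g=1 f=10, (3,3) g=1 f=8, (4,0) g=5 f=8, (4,3) g=4 f=10, (5,1) g=5 f=8, (5,2) g=4 f=8]

expanded=(4,1); open=[(1,2) g=2 f=10, (1,3) g=1 f=10, (2,4) g=1 f=10, (3,3) g=1 f=8, (4,0) g=5 f=8, (4,3) g=4 f=10, (5,1) g=5 f=8, (5,2) g=4 f=8]; closed=[(2,2), (2,3), (3,2), (4,1), (4,2)]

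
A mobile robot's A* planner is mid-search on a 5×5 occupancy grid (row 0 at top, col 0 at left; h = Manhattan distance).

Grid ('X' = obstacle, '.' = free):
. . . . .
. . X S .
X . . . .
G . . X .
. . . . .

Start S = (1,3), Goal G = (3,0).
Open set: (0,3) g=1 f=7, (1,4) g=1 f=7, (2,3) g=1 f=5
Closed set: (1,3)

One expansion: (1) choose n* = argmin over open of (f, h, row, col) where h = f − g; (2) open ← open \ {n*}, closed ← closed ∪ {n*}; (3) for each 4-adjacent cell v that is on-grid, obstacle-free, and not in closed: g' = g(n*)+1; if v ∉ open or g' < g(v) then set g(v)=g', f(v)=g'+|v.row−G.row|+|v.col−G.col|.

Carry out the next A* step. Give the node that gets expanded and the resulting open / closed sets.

step 1: expand (2,3) (f=5, h=4) → closed; open now [(0,3) g=1 f=7, (1,4) g=1 f=7, (2,2) g=2 f=5, (2,4) g=2 f=7]

expanded=(2,3); open=[(0,3) g=1 f=7, (1,4) g=1 f=7, (2,2) g=2 f=5, (2,4) g=2 f=7]; closed=[(1,3), (2,3)]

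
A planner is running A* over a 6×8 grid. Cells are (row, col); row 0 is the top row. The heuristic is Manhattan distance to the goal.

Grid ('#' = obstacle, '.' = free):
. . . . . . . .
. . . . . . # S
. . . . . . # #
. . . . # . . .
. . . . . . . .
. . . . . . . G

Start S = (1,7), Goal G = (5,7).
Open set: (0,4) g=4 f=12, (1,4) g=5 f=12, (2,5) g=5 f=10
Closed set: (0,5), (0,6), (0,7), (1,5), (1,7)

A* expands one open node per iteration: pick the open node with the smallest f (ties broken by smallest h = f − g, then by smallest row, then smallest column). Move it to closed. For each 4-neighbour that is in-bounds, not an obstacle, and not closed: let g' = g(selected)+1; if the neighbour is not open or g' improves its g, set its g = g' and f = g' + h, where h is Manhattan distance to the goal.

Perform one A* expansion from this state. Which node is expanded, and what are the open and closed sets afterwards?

expanded=(2,5); open=[(0,4) g=4 f=12, (1,4) g=5 f=12, (2,4) g=6 f=12, (3,5) g=6 f=10]; closed=[(0,5), (0,6), (0,7), (1,5), (1,7), (2,5)]

step 1: expand (2,5) (f=10, h=5) → closed; open now [(0,4) g=4 f=12, (1,4) g=5 f=12, (2,4) g=6 f=12, (3,5) g=6 f=10]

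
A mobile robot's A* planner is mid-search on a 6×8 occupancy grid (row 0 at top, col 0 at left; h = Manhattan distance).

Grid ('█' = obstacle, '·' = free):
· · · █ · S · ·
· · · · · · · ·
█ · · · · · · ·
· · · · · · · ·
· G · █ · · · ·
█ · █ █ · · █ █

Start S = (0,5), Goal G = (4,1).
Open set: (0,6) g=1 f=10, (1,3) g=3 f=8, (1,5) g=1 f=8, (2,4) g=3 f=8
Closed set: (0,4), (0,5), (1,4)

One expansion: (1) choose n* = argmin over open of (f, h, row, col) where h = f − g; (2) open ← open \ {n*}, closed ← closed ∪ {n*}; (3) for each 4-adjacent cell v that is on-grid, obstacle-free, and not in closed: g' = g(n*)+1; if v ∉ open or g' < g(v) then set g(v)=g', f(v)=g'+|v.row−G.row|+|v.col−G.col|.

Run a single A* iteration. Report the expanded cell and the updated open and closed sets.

step 1: expand (1,3) (f=8, h=5) → closed; open now [(0,6) g=1 f=10, (1,2) g=4 f=8, (1,5) g=1 f=8, (2,3) g=4 f=8, (2,4) g=3 f=8]

expanded=(1,3); open=[(0,6) g=1 f=10, (1,2) g=4 f=8, (1,5) g=1 f=8, (2,3) g=4 f=8, (2,4) g=3 f=8]; closed=[(0,4), (0,5), (1,3), (1,4)]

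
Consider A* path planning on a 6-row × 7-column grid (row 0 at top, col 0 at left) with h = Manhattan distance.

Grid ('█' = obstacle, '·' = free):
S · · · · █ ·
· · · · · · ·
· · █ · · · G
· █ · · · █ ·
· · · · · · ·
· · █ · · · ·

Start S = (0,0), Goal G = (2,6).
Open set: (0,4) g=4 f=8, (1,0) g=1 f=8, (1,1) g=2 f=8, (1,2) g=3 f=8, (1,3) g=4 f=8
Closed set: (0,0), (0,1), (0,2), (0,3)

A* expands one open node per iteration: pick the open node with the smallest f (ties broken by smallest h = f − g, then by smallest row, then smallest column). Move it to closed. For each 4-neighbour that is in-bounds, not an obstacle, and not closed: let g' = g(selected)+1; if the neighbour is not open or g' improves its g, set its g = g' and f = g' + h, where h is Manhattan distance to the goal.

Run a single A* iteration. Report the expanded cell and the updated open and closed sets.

expanded=(0,4); open=[(1,0) g=1 f=8, (1,1) g=2 f=8, (1,2) g=3 f=8, (1,3) g=4 f=8, (1,4) g=5 f=8]; closed=[(0,0), (0,1), (0,2), (0,3), (0,4)]

step 1: expand (0,4) (f=8, h=4) → closed; open now [(1,0) g=1 f=8, (1,1) g=2 f=8, (1,2) g=3 f=8, (1,3) g=4 f=8, (1,4) g=5 f=8]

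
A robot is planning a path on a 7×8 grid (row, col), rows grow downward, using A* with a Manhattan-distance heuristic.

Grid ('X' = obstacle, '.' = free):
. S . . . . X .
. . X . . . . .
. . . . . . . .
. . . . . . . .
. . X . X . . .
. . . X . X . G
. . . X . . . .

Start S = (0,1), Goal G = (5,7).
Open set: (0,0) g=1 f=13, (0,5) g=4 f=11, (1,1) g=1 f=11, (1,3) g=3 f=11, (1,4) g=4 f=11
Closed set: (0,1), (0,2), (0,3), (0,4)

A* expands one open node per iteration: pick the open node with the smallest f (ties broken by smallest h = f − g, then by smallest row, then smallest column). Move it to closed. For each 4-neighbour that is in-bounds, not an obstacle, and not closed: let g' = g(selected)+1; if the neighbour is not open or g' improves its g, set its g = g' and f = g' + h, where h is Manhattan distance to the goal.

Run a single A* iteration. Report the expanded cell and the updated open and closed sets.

step 1: expand (0,5) (f=11, h=7) → closed; open now [(0,0) g=1 f=13, (1,1) g=1 f=11, (1,3) g=3 f=11, (1,4) g=4 f=11, (1,5) g=5 f=11]

expanded=(0,5); open=[(0,0) g=1 f=13, (1,1) g=1 f=11, (1,3) g=3 f=11, (1,4) g=4 f=11, (1,5) g=5 f=11]; closed=[(0,1), (0,2), (0,3), (0,4), (0,5)]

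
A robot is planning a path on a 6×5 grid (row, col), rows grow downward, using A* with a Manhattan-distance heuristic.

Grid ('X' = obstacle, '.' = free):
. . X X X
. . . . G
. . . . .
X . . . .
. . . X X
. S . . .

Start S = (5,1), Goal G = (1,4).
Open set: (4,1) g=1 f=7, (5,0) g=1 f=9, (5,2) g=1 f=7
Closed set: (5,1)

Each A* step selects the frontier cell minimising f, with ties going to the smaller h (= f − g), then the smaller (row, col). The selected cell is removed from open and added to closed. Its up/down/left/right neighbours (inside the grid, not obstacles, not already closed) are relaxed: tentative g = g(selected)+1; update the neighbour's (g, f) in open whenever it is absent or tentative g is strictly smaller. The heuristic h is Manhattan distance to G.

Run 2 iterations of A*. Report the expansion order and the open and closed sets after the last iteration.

order=[(4,1) → (3,1)]; open=[(2,1) g=3 f=7, (3,2) g=3 f=7, (4,0) g=2 f=9, (4,2) g=2 f=7, (5,0) g=1 f=9, (5,2) g=1 f=7]; closed=[(3,1), (4,1), (5,1)]

step 1: expand (4,1) (f=7, h=6) → closed; open now [(3,1) g=2 f=7, (4,0) g=2 f=9, (4,2) g=2 f=7, (5,0) g=1 f=9, (5,2) g=1 f=7]
step 2: expand (3,1) (f=7, h=5) → closed; open now [(2,1) g=3 f=7, (3,2) g=3 f=7, (4,0) g=2 f=9, (4,2) g=2 f=7, (5,0) g=1 f=9, (5,2) g=1 f=7]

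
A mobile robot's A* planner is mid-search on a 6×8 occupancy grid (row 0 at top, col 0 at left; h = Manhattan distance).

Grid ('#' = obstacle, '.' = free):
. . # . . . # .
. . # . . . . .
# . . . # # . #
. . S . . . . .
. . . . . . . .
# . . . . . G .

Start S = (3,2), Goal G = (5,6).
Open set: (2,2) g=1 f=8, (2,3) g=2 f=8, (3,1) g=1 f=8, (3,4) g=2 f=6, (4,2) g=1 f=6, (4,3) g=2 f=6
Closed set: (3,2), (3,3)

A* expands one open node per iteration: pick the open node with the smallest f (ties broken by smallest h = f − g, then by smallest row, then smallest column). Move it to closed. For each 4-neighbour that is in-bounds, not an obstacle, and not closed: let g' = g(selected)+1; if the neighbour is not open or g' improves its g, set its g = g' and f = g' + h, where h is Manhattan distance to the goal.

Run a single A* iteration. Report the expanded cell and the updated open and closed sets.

expanded=(3,4); open=[(2,2) g=1 f=8, (2,3) g=2 f=8, (3,1) g=1 f=8, (3,5) g=3 f=6, (4,2) g=1 f=6, (4,3) g=2 f=6, (4,4) g=3 f=6]; closed=[(3,2), (3,3), (3,4)]

step 1: expand (3,4) (f=6, h=4) → closed; open now [(2,2) g=1 f=8, (2,3) g=2 f=8, (3,1) g=1 f=8, (3,5) g=3 f=6, (4,2) g=1 f=6, (4,3) g=2 f=6, (4,4) g=3 f=6]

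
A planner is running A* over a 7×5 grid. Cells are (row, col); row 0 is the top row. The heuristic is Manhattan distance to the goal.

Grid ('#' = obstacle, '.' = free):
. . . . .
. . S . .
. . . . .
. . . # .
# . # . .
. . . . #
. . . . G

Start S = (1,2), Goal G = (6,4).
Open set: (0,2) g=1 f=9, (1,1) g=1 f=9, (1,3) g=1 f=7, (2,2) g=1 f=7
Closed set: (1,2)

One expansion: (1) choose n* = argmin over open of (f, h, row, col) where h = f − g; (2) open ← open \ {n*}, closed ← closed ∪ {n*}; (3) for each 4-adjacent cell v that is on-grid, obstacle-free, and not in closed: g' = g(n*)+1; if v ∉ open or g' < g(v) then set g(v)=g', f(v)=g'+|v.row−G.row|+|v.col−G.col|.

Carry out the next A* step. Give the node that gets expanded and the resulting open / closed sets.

expanded=(1,3); open=[(0,2) g=1 f=9, (0,3) g=2 f=9, (1,1) g=1 f=9, (1,4) g=2 f=7, (2,2) g=1 f=7, (2,3) g=2 f=7]; closed=[(1,2), (1,3)]

step 1: expand (1,3) (f=7, h=6) → closed; open now [(0,2) g=1 f=9, (0,3) g=2 f=9, (1,1) g=1 f=9, (1,4) g=2 f=7, (2,2) g=1 f=7, (2,3) g=2 f=7]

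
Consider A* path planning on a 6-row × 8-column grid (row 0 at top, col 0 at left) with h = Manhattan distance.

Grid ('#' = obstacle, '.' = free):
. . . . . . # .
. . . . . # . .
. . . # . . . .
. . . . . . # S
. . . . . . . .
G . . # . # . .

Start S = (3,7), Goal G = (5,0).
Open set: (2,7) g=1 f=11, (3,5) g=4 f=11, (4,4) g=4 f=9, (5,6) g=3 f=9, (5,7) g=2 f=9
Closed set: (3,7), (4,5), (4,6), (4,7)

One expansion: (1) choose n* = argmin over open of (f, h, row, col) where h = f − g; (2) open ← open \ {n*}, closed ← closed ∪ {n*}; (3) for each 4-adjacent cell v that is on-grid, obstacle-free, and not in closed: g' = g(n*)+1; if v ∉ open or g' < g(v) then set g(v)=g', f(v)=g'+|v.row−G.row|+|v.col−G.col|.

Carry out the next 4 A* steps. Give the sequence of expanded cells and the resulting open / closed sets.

step 1: expand (4,4) (f=9, h=5) → closed; open now [(2,7) g=1 f=11, (3,4) g=5 f=11, (3,5) g=4 f=11, (4,3) g=5 f=9, (5,4) g=5 f=9, (5,6) g=3 f=9, (5,7) g=2 f=9]
step 2: expand (4,3) (f=9, h=4) → closed; open now [(2,7) g=1 f=11, (3,3) g=6 f=11, (3,4) g=5 f=11, (3,5) g=4 f=11, (4,2) g=6 f=9, (5,4) g=5 f=9, (5,6) g=3 f=9, (5,7) g=2 f=9]
step 3: expand (4,2) (f=9, h=3) → closed; open now [(2,7) g=1 f=11, (3,2) g=7 f=11, (3,3) g=6 f=11, (3,4) g=5 f=11, (3,5) g=4 f=11, (4,1) g=7 f=9, (5,2) g=7 f=9, (5,4) g=5 f=9, (5,6) g=3 f=9, (5,7) g=2 f=9]
step 4: expand (4,1) (f=9, h=2) → closed; open now [(2,7) g=1 f=11, (3,1) g=8 f=11, (3,2) g=7 f=11, (3,3) g=6 f=11, (3,4) g=5 f=11, (3,5) g=4 f=11, (4,0) g=8 f=9, (5,1) g=8 f=9, (5,2) g=7 f=9, (5,4) g=5 f=9, (5,6) g=3 f=9, (5,7) g=2 f=9]

order=[(4,4) → (4,3) → (4,2) → (4,1)]; open=[(2,7) g=1 f=11, (3,1) g=8 f=11, (3,2) g=7 f=11, (3,3) g=6 f=11, (3,4) g=5 f=11, (3,5) g=4 f=11, (4,0) g=8 f=9, (5,1) g=8 f=9, (5,2) g=7 f=9, (5,4) g=5 f=9, (5,6) g=3 f=9, (5,7) g=2 f=9]; closed=[(3,7), (4,1), (4,2), (4,3), (4,4), (4,5), (4,6), (4,7)]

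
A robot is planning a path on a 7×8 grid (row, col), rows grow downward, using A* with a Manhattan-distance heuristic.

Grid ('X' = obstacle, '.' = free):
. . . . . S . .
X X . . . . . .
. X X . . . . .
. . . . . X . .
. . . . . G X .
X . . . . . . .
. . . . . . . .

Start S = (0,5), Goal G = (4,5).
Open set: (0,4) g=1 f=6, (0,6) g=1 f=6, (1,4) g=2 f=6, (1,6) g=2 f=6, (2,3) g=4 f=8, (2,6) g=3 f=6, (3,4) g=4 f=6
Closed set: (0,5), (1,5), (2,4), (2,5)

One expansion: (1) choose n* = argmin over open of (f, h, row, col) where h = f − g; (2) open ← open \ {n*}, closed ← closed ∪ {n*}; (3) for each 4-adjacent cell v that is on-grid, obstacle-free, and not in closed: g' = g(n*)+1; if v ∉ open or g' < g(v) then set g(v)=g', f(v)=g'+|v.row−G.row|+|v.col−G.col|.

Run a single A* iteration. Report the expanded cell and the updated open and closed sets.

step 1: expand (3,4) (f=6, h=2) → closed; open now [(0,4) g=1 f=6, (0,6) g=1 f=6, (1,4) g=2 f=6, (1,6) g=2 f=6, (2,3) g=4 f=8, (2,6) g=3 f=6, (3,3) g=5 f=8, (4,4) g=5 f=6]

expanded=(3,4); open=[(0,4) g=1 f=6, (0,6) g=1 f=6, (1,4) g=2 f=6, (1,6) g=2 f=6, (2,3) g=4 f=8, (2,6) g=3 f=6, (3,3) g=5 f=8, (4,4) g=5 f=6]; closed=[(0,5), (1,5), (2,4), (2,5), (3,4)]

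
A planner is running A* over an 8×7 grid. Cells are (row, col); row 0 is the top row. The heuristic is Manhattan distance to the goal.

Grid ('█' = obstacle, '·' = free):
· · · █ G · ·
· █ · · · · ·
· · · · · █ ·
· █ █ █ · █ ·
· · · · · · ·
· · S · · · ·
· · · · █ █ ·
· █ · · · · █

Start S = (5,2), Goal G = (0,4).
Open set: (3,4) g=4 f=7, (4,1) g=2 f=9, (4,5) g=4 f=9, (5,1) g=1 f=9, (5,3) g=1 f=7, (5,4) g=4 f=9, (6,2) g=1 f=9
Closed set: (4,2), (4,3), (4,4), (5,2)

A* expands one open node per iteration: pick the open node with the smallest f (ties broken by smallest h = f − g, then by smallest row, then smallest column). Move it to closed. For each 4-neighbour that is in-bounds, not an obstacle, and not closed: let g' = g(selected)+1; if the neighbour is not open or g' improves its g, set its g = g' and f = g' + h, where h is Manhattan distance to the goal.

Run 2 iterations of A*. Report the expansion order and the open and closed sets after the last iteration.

step 1: expand (3,4) (f=7, h=3) → closed; open now [(2,4) g=5 f=7, (4,1) g=2 f=9, (4,5) g=4 f=9, (5,1) g=1 f=9, (5,3) g=1 f=7, (5,4) g=4 f=9, (6,2) g=1 f=9]
step 2: expand (2,4) (f=7, h=2) → closed; open now [(1,4) g=6 f=7, (2,3) g=6 f=9, (4,1) g=2 f=9, (4,5) g=4 f=9, (5,1) g=1 f=9, (5,3) g=1 f=7, (5,4) g=4 f=9, (6,2) g=1 f=9]

order=[(3,4) → (2,4)]; open=[(1,4) g=6 f=7, (2,3) g=6 f=9, (4,1) g=2 f=9, (4,5) g=4 f=9, (5,1) g=1 f=9, (5,3) g=1 f=7, (5,4) g=4 f=9, (6,2) g=1 f=9]; closed=[(2,4), (3,4), (4,2), (4,3), (4,4), (5,2)]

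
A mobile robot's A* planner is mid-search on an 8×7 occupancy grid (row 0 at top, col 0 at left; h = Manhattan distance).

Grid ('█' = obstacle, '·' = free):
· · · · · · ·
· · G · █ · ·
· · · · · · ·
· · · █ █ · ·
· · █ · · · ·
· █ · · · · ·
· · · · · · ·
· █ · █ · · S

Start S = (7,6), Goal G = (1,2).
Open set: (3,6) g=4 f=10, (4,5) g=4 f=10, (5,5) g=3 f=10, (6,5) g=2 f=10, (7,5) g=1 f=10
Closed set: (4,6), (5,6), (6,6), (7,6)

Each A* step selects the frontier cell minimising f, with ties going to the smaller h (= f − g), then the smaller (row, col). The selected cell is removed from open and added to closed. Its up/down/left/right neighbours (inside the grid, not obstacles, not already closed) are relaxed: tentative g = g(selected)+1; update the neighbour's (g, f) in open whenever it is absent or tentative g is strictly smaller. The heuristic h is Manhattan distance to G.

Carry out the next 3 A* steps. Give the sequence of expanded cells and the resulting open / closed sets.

order=[(3,6) → (2,6) → (1,6)]; open=[(0,6) g=7 f=12, (1,5) g=7 f=10, (2,5) g=6 f=10, (3,5) g=5 f=10, (4,5) g=4 f=10, (5,5) g=3 f=10, (6,5) g=2 f=10, (7,5) g=1 f=10]; closed=[(1,6), (2,6), (3,6), (4,6), (5,6), (6,6), (7,6)]

step 1: expand (3,6) (f=10, h=6) → closed; open now [(2,6) g=5 f=10, (3,5) g=5 f=10, (4,5) g=4 f=10, (5,5) g=3 f=10, (6,5) g=2 f=10, (7,5) g=1 f=10]
step 2: expand (2,6) (f=10, h=5) → closed; open now [(1,6) g=6 f=10, (2,5) g=6 f=10, (3,5) g=5 f=10, (4,5) g=4 f=10, (5,5) g=3 f=10, (6,5) g=2 f=10, (7,5) g=1 f=10]
step 3: expand (1,6) (f=10, h=4) → closed; open now [(0,6) g=7 f=12, (1,5) g=7 f=10, (2,5) g=6 f=10, (3,5) g=5 f=10, (4,5) g=4 f=10, (5,5) g=3 f=10, (6,5) g=2 f=10, (7,5) g=1 f=10]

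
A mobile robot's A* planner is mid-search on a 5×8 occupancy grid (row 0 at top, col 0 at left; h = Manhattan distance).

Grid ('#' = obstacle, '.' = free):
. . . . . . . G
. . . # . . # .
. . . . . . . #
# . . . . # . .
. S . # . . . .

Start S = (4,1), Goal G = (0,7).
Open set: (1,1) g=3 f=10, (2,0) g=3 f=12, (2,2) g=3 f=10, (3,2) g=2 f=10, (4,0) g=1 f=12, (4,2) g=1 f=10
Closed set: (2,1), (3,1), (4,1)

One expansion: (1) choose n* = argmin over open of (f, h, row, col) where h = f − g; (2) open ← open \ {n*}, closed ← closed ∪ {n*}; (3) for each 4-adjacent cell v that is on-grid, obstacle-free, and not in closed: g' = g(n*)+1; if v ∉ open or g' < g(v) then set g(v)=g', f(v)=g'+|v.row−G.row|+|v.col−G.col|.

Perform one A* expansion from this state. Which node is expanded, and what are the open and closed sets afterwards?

expanded=(1,1); open=[(0,1) g=4 f=10, (1,0) g=4 f=12, (1,2) g=4 f=10, (2,0) g=3 f=12, (2,2) g=3 f=10, (3,2) g=2 f=10, (4,0) g=1 f=12, (4,2) g=1 f=10]; closed=[(1,1), (2,1), (3,1), (4,1)]

step 1: expand (1,1) (f=10, h=7) → closed; open now [(0,1) g=4 f=10, (1,0) g=4 f=12, (1,2) g=4 f=10, (2,0) g=3 f=12, (2,2) g=3 f=10, (3,2) g=2 f=10, (4,0) g=1 f=12, (4,2) g=1 f=10]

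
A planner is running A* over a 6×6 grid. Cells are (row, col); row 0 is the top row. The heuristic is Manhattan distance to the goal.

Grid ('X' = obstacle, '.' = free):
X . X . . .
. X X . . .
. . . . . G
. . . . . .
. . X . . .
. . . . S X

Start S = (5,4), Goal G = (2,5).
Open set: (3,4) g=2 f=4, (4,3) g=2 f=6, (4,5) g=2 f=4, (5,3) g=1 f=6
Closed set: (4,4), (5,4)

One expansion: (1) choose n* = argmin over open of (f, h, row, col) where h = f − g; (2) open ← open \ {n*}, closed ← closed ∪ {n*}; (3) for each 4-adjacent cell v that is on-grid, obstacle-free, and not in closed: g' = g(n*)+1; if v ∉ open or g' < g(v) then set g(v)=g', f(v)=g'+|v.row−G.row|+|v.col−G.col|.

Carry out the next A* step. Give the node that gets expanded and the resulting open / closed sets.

expanded=(3,4); open=[(2,4) g=3 f=4, (3,3) g=3 f=6, (3,5) g=3 f=4, (4,3) g=2 f=6, (4,5) g=2 f=4, (5,3) g=1 f=6]; closed=[(3,4), (4,4), (5,4)]

step 1: expand (3,4) (f=4, h=2) → closed; open now [(2,4) g=3 f=4, (3,3) g=3 f=6, (3,5) g=3 f=4, (4,3) g=2 f=6, (4,5) g=2 f=4, (5,3) g=1 f=6]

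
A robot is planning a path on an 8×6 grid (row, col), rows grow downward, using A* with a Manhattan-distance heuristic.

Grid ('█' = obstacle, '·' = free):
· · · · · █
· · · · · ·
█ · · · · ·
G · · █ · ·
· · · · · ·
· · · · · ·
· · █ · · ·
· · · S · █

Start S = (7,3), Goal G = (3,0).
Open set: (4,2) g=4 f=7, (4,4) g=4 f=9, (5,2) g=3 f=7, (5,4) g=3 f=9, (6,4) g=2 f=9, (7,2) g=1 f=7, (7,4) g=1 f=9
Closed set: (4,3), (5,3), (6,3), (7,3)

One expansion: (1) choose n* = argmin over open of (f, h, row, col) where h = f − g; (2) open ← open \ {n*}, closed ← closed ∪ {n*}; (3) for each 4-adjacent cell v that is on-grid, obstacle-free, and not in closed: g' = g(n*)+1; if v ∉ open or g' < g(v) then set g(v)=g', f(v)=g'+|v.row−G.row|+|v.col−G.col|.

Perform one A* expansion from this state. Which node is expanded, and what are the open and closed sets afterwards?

expanded=(4,2); open=[(3,2) g=5 f=7, (4,1) g=5 f=7, (4,4) g=4 f=9, (5,2) g=3 f=7, (5,4) g=3 f=9, (6,4) g=2 f=9, (7,2) g=1 f=7, (7,4) g=1 f=9]; closed=[(4,2), (4,3), (5,3), (6,3), (7,3)]

step 1: expand (4,2) (f=7, h=3) → closed; open now [(3,2) g=5 f=7, (4,1) g=5 f=7, (4,4) g=4 f=9, (5,2) g=3 f=7, (5,4) g=3 f=9, (6,4) g=2 f=9, (7,2) g=1 f=7, (7,4) g=1 f=9]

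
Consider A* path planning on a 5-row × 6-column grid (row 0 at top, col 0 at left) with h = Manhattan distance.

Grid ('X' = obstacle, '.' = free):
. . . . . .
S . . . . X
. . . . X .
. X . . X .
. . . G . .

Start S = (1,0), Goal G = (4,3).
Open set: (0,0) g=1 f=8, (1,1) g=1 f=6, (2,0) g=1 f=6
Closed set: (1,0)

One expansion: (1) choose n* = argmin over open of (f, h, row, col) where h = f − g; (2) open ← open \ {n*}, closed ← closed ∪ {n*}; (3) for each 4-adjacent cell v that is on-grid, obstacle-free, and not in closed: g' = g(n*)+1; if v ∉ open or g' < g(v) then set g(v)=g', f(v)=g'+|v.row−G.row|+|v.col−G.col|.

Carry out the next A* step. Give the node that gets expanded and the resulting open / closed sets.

expanded=(1,1); open=[(0,0) g=1 f=8, (0,1) g=2 f=8, (1,2) g=2 f=6, (2,0) g=1 f=6, (2,1) g=2 f=6]; closed=[(1,0), (1,1)]

step 1: expand (1,1) (f=6, h=5) → closed; open now [(0,0) g=1 f=8, (0,1) g=2 f=8, (1,2) g=2 f=6, (2,0) g=1 f=6, (2,1) g=2 f=6]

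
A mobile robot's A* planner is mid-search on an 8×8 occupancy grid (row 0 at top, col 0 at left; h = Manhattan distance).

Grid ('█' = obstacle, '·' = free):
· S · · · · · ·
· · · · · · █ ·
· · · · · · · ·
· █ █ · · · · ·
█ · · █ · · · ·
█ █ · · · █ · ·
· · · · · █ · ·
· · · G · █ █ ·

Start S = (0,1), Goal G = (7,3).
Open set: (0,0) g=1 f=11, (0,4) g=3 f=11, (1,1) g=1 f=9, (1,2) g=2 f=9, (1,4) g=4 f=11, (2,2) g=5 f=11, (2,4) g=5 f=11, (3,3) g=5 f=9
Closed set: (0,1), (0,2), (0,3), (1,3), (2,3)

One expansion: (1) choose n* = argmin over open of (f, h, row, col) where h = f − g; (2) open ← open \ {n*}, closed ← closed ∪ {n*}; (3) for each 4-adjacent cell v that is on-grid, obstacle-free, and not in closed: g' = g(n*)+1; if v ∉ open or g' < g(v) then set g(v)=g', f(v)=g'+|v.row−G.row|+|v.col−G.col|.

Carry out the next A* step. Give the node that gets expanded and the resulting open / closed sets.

expanded=(3,3); open=[(0,0) g=1 f=11, (0,4) g=3 f=11, (1,1) g=1 f=9, (1,2) g=2 f=9, (1,4) g=4 f=11, (2,2) g=5 f=11, (2,4) g=5 f=11, (3,4) g=6 f=11]; closed=[(0,1), (0,2), (0,3), (1,3), (2,3), (3,3)]

step 1: expand (3,3) (f=9, h=4) → closed; open now [(0,0) g=1 f=11, (0,4) g=3 f=11, (1,1) g=1 f=9, (1,2) g=2 f=9, (1,4) g=4 f=11, (2,2) g=5 f=11, (2,4) g=5 f=11, (3,4) g=6 f=11]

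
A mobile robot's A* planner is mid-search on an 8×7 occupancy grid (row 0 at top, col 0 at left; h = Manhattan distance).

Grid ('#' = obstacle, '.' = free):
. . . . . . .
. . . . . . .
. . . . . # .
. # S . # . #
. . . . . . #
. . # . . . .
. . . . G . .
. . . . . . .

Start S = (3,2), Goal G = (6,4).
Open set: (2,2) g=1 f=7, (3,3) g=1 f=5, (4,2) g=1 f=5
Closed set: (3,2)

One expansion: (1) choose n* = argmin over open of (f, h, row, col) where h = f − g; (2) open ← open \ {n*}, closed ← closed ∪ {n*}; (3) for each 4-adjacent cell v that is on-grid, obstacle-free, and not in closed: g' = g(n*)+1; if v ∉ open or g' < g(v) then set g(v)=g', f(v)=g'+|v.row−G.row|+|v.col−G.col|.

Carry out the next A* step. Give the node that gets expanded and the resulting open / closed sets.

step 1: expand (3,3) (f=5, h=4) → closed; open now [(2,2) g=1 f=7, (2,3) g=2 f=7, (4,2) g=1 f=5, (4,3) g=2 f=5]

expanded=(3,3); open=[(2,2) g=1 f=7, (2,3) g=2 f=7, (4,2) g=1 f=5, (4,3) g=2 f=5]; closed=[(3,2), (3,3)]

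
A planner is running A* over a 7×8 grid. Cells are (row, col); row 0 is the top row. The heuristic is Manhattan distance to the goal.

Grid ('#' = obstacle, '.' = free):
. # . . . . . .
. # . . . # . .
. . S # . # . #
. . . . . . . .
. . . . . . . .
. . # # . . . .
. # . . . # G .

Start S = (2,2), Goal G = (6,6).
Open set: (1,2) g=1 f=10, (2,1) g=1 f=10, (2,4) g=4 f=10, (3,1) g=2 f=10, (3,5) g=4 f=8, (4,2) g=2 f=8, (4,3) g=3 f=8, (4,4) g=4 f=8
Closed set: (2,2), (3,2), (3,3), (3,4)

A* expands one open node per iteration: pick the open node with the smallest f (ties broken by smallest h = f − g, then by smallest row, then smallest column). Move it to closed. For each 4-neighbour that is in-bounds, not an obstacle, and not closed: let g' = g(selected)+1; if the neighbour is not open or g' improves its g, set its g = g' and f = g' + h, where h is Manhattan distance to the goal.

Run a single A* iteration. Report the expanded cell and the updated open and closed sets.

step 1: expand (3,5) (f=8, h=4) → closed; open now [(1,2) g=1 f=10, (2,1) g=1 f=10, (2,4) g=4 f=10, (3,1) g=2 f=10, (3,6) g=5 f=8, (4,2) g=2 f=8, (4,3) g=3 f=8, (4,4) g=4 f=8, (4,5) g=5 f=8]

expanded=(3,5); open=[(1,2) g=1 f=10, (2,1) g=1 f=10, (2,4) g=4 f=10, (3,1) g=2 f=10, (3,6) g=5 f=8, (4,2) g=2 f=8, (4,3) g=3 f=8, (4,4) g=4 f=8, (4,5) g=5 f=8]; closed=[(2,2), (3,2), (3,3), (3,4), (3,5)]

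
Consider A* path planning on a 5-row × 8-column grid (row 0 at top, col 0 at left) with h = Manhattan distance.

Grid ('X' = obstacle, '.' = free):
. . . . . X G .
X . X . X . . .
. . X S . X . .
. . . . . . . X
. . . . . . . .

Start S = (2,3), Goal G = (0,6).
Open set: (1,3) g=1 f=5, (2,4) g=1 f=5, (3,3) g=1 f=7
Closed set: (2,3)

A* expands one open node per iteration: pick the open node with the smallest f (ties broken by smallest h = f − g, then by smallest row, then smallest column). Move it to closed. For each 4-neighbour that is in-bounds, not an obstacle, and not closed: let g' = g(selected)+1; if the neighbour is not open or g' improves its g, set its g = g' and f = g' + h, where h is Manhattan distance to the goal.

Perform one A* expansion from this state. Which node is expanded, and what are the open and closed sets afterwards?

expanded=(1,3); open=[(0,3) g=2 f=5, (2,4) g=1 f=5, (3,3) g=1 f=7]; closed=[(1,3), (2,3)]

step 1: expand (1,3) (f=5, h=4) → closed; open now [(0,3) g=2 f=5, (2,4) g=1 f=5, (3,3) g=1 f=7]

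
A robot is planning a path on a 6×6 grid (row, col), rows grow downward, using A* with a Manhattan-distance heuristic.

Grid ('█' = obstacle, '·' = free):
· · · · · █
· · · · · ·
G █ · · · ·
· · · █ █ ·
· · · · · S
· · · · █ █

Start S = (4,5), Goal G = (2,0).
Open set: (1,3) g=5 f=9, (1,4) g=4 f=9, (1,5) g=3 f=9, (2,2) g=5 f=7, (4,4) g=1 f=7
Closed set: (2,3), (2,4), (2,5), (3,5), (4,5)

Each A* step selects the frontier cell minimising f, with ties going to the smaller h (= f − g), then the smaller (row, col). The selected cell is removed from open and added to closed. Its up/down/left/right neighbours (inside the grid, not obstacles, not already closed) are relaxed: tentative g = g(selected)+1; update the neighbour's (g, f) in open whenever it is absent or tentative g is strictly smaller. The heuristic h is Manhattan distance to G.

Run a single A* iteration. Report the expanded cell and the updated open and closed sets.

expanded=(2,2); open=[(1,2) g=6 f=9, (1,3) g=5 f=9, (1,4) g=4 f=9, (1,5) g=3 f=9, (3,2) g=6 f=9, (4,4) g=1 f=7]; closed=[(2,2), (2,3), (2,4), (2,5), (3,5), (4,5)]

step 1: expand (2,2) (f=7, h=2) → closed; open now [(1,2) g=6 f=9, (1,3) g=5 f=9, (1,4) g=4 f=9, (1,5) g=3 f=9, (3,2) g=6 f=9, (4,4) g=1 f=7]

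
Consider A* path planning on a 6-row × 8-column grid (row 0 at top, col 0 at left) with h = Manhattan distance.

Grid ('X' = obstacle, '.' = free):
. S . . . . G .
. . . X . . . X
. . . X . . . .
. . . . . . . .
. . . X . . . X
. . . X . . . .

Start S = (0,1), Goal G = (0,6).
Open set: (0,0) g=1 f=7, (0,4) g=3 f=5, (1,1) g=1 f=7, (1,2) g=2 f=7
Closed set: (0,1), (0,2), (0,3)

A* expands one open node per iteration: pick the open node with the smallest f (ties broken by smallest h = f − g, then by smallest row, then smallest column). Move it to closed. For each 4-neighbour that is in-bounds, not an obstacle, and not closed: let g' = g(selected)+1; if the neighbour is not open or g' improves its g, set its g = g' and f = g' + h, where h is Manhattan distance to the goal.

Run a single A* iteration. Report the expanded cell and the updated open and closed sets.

expanded=(0,4); open=[(0,0) g=1 f=7, (0,5) g=4 f=5, (1,1) g=1 f=7, (1,2) g=2 f=7, (1,4) g=4 f=7]; closed=[(0,1), (0,2), (0,3), (0,4)]

step 1: expand (0,4) (f=5, h=2) → closed; open now [(0,0) g=1 f=7, (0,5) g=4 f=5, (1,1) g=1 f=7, (1,2) g=2 f=7, (1,4) g=4 f=7]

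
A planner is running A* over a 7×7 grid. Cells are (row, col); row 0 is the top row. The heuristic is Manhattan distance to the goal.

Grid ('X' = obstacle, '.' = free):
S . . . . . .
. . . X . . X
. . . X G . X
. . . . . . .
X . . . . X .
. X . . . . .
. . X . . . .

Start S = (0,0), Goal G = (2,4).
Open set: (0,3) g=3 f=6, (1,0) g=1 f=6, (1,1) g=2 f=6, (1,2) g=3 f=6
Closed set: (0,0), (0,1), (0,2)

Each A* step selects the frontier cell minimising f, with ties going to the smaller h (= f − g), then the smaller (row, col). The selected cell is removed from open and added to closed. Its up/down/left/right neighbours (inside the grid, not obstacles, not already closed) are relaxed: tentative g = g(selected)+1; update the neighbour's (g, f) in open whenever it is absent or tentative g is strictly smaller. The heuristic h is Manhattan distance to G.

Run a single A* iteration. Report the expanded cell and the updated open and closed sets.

expanded=(0,3); open=[(0,4) g=4 f=6, (1,0) g=1 f=6, (1,1) g=2 f=6, (1,2) g=3 f=6]; closed=[(0,0), (0,1), (0,2), (0,3)]

step 1: expand (0,3) (f=6, h=3) → closed; open now [(0,4) g=4 f=6, (1,0) g=1 f=6, (1,1) g=2 f=6, (1,2) g=3 f=6]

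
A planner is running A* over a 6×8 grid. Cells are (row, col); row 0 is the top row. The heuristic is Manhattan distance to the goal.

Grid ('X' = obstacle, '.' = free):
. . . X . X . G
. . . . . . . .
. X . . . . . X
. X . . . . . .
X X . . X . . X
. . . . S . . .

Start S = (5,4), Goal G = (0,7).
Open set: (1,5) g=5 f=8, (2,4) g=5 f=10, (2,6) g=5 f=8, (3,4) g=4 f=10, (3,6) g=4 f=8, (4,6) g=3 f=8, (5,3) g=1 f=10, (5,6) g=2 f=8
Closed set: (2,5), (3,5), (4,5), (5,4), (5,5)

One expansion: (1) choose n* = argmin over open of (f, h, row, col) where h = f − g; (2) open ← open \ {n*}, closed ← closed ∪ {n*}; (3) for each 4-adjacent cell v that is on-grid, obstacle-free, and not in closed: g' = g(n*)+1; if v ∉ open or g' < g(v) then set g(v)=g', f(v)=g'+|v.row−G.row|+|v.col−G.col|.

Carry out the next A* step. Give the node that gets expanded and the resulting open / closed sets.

step 1: expand (1,5) (f=8, h=3) → closed; open now [(1,4) g=6 f=10, (1,6) g=6 f=8, (2,4) g=5 f=10, (2,6) g=5 f=8, (3,4) g=4 f=10, (3,6) g=4 f=8, (4,6) g=3 f=8, (5,3) g=1 f=10, (5,6) g=2 f=8]

expanded=(1,5); open=[(1,4) g=6 f=10, (1,6) g=6 f=8, (2,4) g=5 f=10, (2,6) g=5 f=8, (3,4) g=4 f=10, (3,6) g=4 f=8, (4,6) g=3 f=8, (5,3) g=1 f=10, (5,6) g=2 f=8]; closed=[(1,5), (2,5), (3,5), (4,5), (5,4), (5,5)]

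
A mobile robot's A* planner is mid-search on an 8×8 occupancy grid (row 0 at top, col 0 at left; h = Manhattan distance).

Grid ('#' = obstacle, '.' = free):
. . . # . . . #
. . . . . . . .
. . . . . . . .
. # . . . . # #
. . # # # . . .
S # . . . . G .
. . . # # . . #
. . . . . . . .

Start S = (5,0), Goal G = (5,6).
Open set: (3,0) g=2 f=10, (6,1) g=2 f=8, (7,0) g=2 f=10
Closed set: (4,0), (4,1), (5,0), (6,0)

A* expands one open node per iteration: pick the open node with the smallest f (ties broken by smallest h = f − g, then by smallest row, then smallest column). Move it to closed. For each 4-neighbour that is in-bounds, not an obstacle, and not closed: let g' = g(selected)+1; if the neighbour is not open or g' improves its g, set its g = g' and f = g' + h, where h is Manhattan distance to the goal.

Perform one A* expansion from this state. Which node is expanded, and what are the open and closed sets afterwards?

expanded=(6,1); open=[(3,0) g=2 f=10, (6,2) g=3 f=8, (7,0) g=2 f=10, (7,1) g=3 f=10]; closed=[(4,0), (4,1), (5,0), (6,0), (6,1)]

step 1: expand (6,1) (f=8, h=6) → closed; open now [(3,0) g=2 f=10, (6,2) g=3 f=8, (7,0) g=2 f=10, (7,1) g=3 f=10]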